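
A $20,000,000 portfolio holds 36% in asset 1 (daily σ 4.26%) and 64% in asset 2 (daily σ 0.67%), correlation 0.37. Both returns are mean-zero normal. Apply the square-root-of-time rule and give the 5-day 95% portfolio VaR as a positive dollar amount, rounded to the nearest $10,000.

σ_p = √(0.36²·4.26² + 0.64²·0.67² + 2·0.37·0.36·0.64·4.26·0.67) = 1.739%.
σ_{5d} = 1.739% × √5 = 3.889%.
z(95%) = 1.645.
VaR = 1.645 × 3.889% = 6.397%; on $20,000,000 that is $1,279,400.

$1,280,000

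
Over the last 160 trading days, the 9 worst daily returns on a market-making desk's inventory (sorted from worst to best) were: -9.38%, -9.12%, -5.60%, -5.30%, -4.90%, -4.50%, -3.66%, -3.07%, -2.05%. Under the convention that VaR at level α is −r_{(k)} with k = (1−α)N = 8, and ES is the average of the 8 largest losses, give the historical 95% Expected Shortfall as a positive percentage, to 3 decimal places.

The 8 worst returns sum to -45.53%.
ES = −(-45.53%) / 8 = 5.69125% ≈ 5.691%.

5.691%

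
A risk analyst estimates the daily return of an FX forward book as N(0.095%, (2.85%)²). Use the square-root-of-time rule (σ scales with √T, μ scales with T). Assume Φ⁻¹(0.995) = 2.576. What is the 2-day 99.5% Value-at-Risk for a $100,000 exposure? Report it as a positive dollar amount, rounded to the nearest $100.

$10,200

σ_{2d} = 2.85% × √2 = 4.031%; μ_{2d} = 2 × 0.095% = 0.190%.
VaR = −(0.190%) + 2.576 × 4.031% = 10.194%.
On $100,000: 0.10194 × $100,000 = $10,194.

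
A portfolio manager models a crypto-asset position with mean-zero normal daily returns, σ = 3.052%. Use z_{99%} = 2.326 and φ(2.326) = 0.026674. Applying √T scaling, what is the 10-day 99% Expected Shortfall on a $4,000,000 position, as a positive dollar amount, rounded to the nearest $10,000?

$1,030,000

σ_{10d} = 3.052% × √10 = 9.651%.
ES multiplier = φ(z)/(1−α) = 0.026674/0.01 = 2.667.
ES = 9.651% × 2.667 = 25.739%; on $4,000,000: $1,029,560.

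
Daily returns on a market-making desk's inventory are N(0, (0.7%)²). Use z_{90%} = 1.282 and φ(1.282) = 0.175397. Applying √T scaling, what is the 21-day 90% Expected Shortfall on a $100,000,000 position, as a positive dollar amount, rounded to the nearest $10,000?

σ_{21d} = 0.7% × √21 = 3.208%.
ES multiplier = φ(z)/(1−α) = 0.175397/0.1 = 1.754.
ES = 3.208% × 1.754 = 5.627%; on $100,000,000: $5,627,000.

$5,630,000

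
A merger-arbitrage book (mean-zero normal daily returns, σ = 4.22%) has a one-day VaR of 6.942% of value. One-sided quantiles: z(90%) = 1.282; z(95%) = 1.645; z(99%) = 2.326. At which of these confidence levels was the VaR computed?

Implied z = VaR/σ = 6.942 / 4.22 = 1.645.
This matches z(95%) = 1.645.

95%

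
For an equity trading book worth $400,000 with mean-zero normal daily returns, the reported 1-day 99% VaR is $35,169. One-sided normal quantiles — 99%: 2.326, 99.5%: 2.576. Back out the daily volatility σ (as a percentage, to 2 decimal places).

VaR as a fraction: $35,169 / $400,000 = 8.792%.
σ = VaR / z = 8.792% / 2.326 = 3.780%.

3.78%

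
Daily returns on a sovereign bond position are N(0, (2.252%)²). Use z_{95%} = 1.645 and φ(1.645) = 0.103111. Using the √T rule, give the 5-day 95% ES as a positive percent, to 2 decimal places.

σ_{5d} = 2.252% × √5 = 5.036%.
ES multiplier = φ(z)/(1−α) = 0.103111/0.05 = 2.062.
ES = 5.036% × 2.062 = 10.384%.

10.38%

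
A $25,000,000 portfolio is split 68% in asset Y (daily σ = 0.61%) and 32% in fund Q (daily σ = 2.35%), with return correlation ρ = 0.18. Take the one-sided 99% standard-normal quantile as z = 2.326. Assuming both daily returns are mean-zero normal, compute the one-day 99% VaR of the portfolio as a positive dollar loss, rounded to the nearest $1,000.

$536,000

σ_p² = 0.68²·0.61² + 0.32²·2.35² + 2·0.18·0.68·0.32·0.61·2.35 = 0.8499 (%²).
σ_p = √0.8499 = 0.922%.
VaR = 2.326 × 0.922% = 2.145%; on $25,000,000 that is $536,250.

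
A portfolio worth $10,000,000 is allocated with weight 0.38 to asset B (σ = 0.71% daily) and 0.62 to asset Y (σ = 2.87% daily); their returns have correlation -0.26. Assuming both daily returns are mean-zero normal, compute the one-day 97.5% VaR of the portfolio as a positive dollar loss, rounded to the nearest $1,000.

σ_p² = 0.38²·0.71² + 0.62²·2.87² + 2·-0.26·0.38·0.62·0.71·2.87 = 2.9894 (%²).
σ_p = √2.9894 = 1.729%.
At 97.5%, z = 1.960.
VaR = 1.960 × 1.729% = 3.389%; on $10,000,000 that is $338,900.

$339,000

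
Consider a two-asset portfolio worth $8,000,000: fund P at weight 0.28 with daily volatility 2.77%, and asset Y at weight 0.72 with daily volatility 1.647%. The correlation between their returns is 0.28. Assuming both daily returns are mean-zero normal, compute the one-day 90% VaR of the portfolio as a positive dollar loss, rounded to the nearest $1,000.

σ_p² = 0.28²·2.77² + 0.72²·1.647² + 2·0.28·0.28·0.72·2.77·1.647 = 2.5228 (%²).
σ_p = √2.5228 = 1.588%.
At 90%, z = 1.282.
VaR = 1.282 × 1.588% = 2.036%; on $8,000,000 that is $162,880.

$163,000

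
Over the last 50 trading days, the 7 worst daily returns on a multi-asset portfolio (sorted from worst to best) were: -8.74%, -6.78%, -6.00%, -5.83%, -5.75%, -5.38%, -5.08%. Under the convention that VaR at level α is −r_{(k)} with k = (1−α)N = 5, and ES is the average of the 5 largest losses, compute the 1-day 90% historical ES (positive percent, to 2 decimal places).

The 5 worst returns sum to -33.10%.
ES = −(-33.10%) / 5 = 6.62%.

6.62%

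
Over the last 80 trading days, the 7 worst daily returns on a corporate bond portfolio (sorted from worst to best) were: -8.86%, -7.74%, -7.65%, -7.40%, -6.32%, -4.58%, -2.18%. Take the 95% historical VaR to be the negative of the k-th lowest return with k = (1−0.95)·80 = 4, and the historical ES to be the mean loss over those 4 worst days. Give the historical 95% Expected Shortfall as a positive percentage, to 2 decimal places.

7.91%

The 4 worst returns sum to -31.65%.
ES = −(-31.65%) / 4 = 7.9125% ≈ 7.91%.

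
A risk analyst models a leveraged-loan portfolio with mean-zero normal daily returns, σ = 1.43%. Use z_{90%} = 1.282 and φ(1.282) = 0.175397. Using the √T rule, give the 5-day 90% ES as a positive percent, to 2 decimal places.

5.61%

σ_{5d} = 1.43% × √5 = 3.198%.
ES multiplier = φ(z)/(1−α) = 0.175397/0.1 = 1.754.
ES = 3.198% × 1.754 = 5.609%.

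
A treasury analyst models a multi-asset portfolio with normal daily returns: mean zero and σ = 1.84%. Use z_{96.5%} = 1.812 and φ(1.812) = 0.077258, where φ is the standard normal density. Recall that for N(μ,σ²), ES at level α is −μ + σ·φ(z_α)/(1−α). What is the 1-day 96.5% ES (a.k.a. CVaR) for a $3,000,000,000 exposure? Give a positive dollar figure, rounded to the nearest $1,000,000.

$122,000,000

Tail multiplier: φ(z)/(1−α) = 0.077258 / 0.035 = 2.207.
ES = 1.84% × 2.207 = 4.061%.
On $3,000,000,000: 0.04061 × $3,000,000,000 = $121,830,000.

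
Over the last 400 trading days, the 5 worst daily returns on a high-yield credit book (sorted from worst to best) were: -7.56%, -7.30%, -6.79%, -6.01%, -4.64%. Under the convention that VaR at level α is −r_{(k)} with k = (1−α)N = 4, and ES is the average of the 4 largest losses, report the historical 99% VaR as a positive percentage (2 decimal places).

6.01%

k = 4; the 4th lowest return is -6.01%, so VaR = 6.01%.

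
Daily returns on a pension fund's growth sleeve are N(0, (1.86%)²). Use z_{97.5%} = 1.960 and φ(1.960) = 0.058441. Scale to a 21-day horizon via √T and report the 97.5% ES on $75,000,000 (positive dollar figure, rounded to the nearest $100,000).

σ_{21d} = 1.86% × √21 = 8.524%.
ES multiplier = φ(z)/(1−α) = 0.058441/0.025 = 2.338.
ES = 8.524% × 2.338 = 19.929%; on $75,000,000: $14,946,750.

$14,900,000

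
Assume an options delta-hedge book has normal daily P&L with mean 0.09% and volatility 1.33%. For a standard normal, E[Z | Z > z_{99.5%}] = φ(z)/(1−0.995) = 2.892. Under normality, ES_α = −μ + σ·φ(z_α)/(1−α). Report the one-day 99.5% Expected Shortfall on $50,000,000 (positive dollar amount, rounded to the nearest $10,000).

ES = −(0.09%) + 1.33% × 2.892 = 3.756%.
On $50,000,000: 0.03756 × $50,000,000 = $1,878,000.

$1,880,000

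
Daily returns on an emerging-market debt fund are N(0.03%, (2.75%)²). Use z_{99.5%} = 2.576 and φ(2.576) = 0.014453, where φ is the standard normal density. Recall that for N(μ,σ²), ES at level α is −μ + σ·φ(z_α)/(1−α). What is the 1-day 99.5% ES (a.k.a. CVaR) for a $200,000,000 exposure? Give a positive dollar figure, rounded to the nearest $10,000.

Tail multiplier: φ(z)/(1−α) = 0.014453 / 0.005 = 2.891.
ES = −(0.03%) + 2.75% × 2.891 = 7.920%.
On $200,000,000: 0.07920 × $200,000,000 = $15,840,000.

$15,840,000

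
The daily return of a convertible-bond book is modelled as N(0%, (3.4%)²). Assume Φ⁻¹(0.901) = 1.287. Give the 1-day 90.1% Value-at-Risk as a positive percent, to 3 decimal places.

4.376%

VaR = z·σ = 1.287 × 3.4% = 4.376%.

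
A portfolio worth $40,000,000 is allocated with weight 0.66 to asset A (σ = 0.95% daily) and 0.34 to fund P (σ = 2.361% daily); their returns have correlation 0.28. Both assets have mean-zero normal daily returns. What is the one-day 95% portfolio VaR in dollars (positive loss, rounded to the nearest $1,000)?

σ_p² = 0.66²·0.95² + 0.34²·2.361² + 2·0.28·0.66·0.34·0.95·2.361 = 1.3194 (%²).
σ_p = √1.3194 = 1.149%.
At 95%, z = 1.645.
VaR = 1.645 × 1.149% = 1.890%; on $40,000,000 that is $756,000.

$756,000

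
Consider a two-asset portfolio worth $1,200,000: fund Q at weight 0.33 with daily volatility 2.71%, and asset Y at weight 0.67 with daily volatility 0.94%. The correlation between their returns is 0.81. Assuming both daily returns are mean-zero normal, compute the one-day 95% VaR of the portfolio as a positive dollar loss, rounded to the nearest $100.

$28,700

σ_p² = 0.33²·2.71² + 0.67²·0.94² + 2·0.81·0.33·0.67·2.71·0.94 = 2.1089 (%²).
σ_p = √2.1089 = 1.452%.
At 95%, z = 1.645.
VaR = 1.645 × 1.452% = 2.389%; on $1,200,000 that is $28,668.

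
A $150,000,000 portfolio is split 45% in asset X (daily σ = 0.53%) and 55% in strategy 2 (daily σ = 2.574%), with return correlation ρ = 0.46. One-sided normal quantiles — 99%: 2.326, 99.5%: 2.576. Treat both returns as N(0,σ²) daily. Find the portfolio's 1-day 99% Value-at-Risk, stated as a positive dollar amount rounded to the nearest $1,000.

$5,373,000

σ_p² = 0.45²·0.53² + 0.55²·2.574² + 2·0.46·0.45·0.55·0.53·2.574 = 2.3717 (%²).
σ_p = √2.3717 = 1.540%.
VaR = 2.326 × 1.540% = 3.582%; on $150,000,000 that is $5,373,000.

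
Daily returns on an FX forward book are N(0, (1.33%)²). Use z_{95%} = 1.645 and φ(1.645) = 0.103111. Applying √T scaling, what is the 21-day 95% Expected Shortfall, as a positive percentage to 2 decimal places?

12.57%

σ_{21d} = 1.33% × √21 = 6.095%.
ES multiplier = φ(z)/(1−α) = 0.103111/0.05 = 2.062.
ES = 6.095% × 2.062 = 12.568%.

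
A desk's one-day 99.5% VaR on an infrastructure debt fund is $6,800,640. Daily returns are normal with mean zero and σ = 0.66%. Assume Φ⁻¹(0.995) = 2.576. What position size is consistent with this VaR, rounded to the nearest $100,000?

VaR as a fraction of value: z·σ = 2.576 × 0.66% = 1.70016%.
Position = $6,800,640 / 0.0170016 = $400,000,000.

$400,000,000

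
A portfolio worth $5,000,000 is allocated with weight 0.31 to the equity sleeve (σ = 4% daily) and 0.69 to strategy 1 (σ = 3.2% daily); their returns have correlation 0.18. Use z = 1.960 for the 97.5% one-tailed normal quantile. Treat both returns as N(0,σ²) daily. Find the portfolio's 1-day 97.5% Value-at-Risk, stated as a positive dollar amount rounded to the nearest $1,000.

$267,000

σ_p² = 0.31²·4² + 0.69²·3.2² + 2·0.18·0.31·0.69·4·3.2 = 7.3985 (%²).
σ_p = √7.3985 = 2.720%.
VaR = 1.960 × 2.720% = 5.331%; on $5,000,000 that is $266,550.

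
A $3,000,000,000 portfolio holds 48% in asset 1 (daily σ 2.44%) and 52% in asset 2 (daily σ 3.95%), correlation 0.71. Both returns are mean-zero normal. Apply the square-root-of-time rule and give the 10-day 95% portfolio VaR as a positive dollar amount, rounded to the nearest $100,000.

$468,300,000

σ_p = √(0.48²·2.44² + 0.52²·3.95² + 2·0.71·0.48·0.52·2.44·3.95) = 3.001%.
σ_{10d} = 3.001% × √10 = 9.490%.
z(95%) = 1.645.
VaR = 1.645 × 9.490% = 15.611%; on $3,000,000,000 that is $468,330,000.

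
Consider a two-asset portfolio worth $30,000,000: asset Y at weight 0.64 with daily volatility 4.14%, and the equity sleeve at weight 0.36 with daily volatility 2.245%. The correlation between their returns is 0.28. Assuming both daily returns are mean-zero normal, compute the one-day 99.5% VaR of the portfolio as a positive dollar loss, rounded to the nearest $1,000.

$2,302,000

σ_p² = 0.64²·4.14² + 0.36²·2.245² + 2·0.28·0.64·0.36·4.14·2.245 = 8.8728 (%²).
σ_p = √8.8728 = 2.979%.
At 99.5%, z = 2.576.
VaR = 2.576 × 2.979% = 7.674%; on $30,000,000 that is $2,302,200.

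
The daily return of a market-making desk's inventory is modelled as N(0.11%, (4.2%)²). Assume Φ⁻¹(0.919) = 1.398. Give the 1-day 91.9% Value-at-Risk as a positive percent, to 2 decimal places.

VaR = −μ + z·σ = −(0.11%) + 1.398 × 4.2% = 5.762%.

5.76%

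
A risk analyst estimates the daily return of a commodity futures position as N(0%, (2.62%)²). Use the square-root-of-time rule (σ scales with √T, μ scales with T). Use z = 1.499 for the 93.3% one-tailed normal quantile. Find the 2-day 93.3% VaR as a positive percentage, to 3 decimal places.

5.554%

σ_{2d} = 2.62% × √2 = 3.705%.
VaR = 1.499 × 3.705% = 5.554%.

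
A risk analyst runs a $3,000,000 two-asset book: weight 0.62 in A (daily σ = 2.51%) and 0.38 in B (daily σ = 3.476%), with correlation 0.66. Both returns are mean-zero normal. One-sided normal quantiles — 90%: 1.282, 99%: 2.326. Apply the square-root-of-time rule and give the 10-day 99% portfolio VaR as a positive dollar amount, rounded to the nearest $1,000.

$579,000

σ_p = √(0.62²·2.51² + 0.38²·3.476² + 2·0.66·0.62·0.38·2.51·3.476) = 2.623%.
σ_{10d} = 2.623% × √10 = 8.295%.
VaR = 2.326 × 8.295% = 19.294%; on $3,000,000 that is $578,820.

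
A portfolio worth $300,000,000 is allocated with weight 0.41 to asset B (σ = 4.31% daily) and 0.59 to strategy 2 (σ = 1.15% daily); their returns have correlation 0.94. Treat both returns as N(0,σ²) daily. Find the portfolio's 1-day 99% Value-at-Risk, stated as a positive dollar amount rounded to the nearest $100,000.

σ_p² = 0.41²·4.31² + 0.59²·1.15² + 2·0.94·0.41·0.59·4.31·1.15 = 5.8371 (%²).
σ_p = √5.8371 = 2.416%.
At 99%, z = 2.326.
VaR = 2.326 × 2.416% = 5.620%; on $300,000,000 that is $16,860,000.

$16,900,000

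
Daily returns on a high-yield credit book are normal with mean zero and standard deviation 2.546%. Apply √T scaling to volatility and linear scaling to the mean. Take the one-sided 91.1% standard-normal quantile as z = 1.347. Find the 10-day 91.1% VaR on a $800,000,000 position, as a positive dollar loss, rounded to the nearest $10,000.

$86,760,000

σ_{10d} = 2.546% × √10 = 8.051%.
VaR = 1.347 × 8.051% = 10.845%.
On $800,000,000: 0.10845 × $800,000,000 = $86,760,000.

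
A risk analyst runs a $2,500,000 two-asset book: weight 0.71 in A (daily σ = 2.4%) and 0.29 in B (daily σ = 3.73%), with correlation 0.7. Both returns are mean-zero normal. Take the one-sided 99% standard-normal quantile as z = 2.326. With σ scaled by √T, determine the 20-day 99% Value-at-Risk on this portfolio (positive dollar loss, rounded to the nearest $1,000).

σ_p = √(0.71²·2.4² + 0.29²·3.73² + 2·0.7·0.71·0.29·2.4·3.73) = 2.580%.
σ_{20d} = 2.580% × √20 = 11.538%.
VaR = 2.326 × 11.538% = 26.837%; on $2,500,000 that is $670,925.

$671,000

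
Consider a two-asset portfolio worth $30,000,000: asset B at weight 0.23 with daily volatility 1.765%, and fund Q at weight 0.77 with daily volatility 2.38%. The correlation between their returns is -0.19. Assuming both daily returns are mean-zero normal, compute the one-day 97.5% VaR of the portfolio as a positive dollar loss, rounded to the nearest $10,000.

σ_p² = 0.23²·1.765² + 0.77²·2.38² + 2·-0.19·0.23·0.77·1.765·2.38 = 3.2405 (%²).
σ_p = √3.2405 = 1.800%.
At 97.5%, z = 1.960.
VaR = 1.960 × 1.800% = 3.528%; on $30,000,000 that is $1,058,400.

$1,060,000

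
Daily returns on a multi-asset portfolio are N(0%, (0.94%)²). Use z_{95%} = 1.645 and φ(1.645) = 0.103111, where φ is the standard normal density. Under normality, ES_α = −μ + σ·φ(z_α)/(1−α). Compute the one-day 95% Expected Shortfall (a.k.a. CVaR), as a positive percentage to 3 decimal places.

Tail multiplier: φ(z)/(1−α) = 0.103111 / 0.05 = 2.062.
ES = 0.94% × 2.062 = 1.938%.

1.938%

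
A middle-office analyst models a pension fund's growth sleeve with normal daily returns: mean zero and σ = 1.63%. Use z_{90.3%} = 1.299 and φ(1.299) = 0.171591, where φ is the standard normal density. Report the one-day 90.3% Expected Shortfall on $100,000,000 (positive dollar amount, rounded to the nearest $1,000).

$2,883,000

Tail multiplier: φ(z)/(1−α) = 0.171591 / 0.097 = 1.769.
ES = 1.63% × 1.769 = 2.883%.
On $100,000,000: 0.02883 × $100,000,000 = $2,883,000.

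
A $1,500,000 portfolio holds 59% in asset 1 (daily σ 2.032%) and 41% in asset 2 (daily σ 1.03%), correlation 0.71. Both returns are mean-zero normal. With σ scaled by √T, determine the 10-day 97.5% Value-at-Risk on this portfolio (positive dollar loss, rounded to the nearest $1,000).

$142,000

σ_p = √(0.59²·2.032² + 0.41²·1.03² + 2·0.71·0.59·0.41·2.032·1.03) = 1.528%.
σ_{10d} = 1.528% × √10 = 4.832%.
z(97.5%) = 1.960.
VaR = 1.960 × 4.832% = 9.471%; on $1,500,000 that is $142,065.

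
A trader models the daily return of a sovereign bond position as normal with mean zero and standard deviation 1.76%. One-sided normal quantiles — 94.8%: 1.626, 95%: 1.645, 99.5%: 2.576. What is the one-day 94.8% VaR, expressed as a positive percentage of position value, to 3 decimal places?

2.862%

VaR = z·σ = 1.626 × 1.76% = 2.862%.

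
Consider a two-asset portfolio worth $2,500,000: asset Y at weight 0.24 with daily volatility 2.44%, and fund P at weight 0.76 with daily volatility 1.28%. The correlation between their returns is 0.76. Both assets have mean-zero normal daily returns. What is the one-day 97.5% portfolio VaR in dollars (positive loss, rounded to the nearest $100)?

σ_p² = 0.24²·2.44² + 0.76²·1.28² + 2·0.76·0.24·0.76·2.44·1.28 = 2.1552 (%²).
σ_p = √2.1552 = 1.468%.
At 97.5%, z = 1.960.
VaR = 1.960 × 1.468% = 2.877%; on $2,500,000 that is $71,925.

$71,900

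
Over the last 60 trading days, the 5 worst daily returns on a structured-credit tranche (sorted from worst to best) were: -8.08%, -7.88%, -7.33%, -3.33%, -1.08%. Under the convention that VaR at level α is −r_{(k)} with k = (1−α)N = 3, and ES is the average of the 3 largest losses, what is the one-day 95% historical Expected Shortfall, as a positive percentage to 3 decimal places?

The 3 worst returns sum to -23.29%.
ES = −(-23.29%) / 3 = 7.7633…% ≈ 7.763%.

7.763%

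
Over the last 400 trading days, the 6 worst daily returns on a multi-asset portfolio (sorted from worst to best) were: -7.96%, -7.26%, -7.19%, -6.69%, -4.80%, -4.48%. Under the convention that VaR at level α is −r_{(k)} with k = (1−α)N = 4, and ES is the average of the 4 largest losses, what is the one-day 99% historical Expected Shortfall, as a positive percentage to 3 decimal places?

The 4 worst returns sum to -29.10%.
ES = −(-29.10%) / 4 = 7.275%.

7.275%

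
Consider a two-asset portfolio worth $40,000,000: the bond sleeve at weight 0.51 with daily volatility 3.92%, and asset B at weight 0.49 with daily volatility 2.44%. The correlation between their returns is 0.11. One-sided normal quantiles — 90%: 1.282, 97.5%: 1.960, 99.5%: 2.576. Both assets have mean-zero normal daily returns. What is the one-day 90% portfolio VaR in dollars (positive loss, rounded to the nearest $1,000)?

$1,251,000

σ_p² = 0.51²·3.92² + 0.49²·2.44² + 2·0.11·0.51·0.49·3.92·2.44 = 5.9521 (%²).
σ_p = √5.9521 = 2.440%.
VaR = 1.282 × 2.440% = 3.128%; on $40,000,000 that is $1,251,200.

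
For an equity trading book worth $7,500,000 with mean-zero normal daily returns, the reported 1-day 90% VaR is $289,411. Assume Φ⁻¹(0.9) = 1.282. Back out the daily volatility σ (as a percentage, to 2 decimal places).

VaR as a fraction: $289,411 / $7,500,000 = 3.859%.
σ = VaR / z = 3.859% / 1.282 = 3.010%.

3.01%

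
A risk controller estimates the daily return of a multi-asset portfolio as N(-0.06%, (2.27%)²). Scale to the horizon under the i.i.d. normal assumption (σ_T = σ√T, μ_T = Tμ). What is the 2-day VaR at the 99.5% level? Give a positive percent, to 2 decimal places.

At 99.5%, z = 2.576.
σ_{2d} = 2.27% × √2 = 3.210%; μ_{2d} = 2 × -0.06% = -0.120%.
VaR = −(-0.120%) + 2.576 × 3.210% = 8.389%.

8.39%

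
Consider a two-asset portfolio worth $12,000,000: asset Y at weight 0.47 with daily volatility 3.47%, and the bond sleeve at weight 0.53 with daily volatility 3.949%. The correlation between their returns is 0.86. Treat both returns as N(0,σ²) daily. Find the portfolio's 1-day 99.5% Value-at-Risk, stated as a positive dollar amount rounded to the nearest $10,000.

$1,110,000

σ_p² = 0.47²·3.47² + 0.53²·3.949² + 2·0.86·0.47·0.53·3.47·3.949 = 12.9114 (%²).
σ_p = √12.9114 = 3.593%.
At 99.5%, z = 2.576.
VaR = 2.576 × 3.593% = 9.256%; on $12,000,000 that is $1,110,720.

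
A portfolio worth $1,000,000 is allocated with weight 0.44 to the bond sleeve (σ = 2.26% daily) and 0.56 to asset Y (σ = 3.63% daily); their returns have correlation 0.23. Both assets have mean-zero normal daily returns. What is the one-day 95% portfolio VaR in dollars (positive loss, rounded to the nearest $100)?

$40,500

σ_p² = 0.44²·2.26² + 0.56²·3.63² + 2·0.23·0.44·0.56·2.26·3.63 = 6.0510 (%²).
σ_p = √6.0510 = 2.460%.
At 95%, z = 1.645.
VaR = 1.645 × 2.460% = 4.047%; on $1,000,000 that is $40,470.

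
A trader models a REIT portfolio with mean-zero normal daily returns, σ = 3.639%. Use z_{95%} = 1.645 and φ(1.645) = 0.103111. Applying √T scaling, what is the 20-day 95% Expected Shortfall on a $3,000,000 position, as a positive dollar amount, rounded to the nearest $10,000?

σ_{20d} = 3.639% × √20 = 16.274%.
ES multiplier = φ(z)/(1−α) = 0.103111/0.05 = 2.062.
ES = 16.274% × 2.062 = 33.557%; on $3,000,000: $1,006,710.

$1,010,000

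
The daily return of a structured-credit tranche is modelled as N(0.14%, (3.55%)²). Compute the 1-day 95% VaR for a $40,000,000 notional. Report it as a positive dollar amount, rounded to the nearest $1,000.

At 95% one-sided, z = 1.645.
VaR = −μ + z·σ = −(0.14%) + 1.645 × 3.55% = 5.700%.
On $40,000,000: 0.05700 × $40,000,000 = $2,280,000.

$2,280,000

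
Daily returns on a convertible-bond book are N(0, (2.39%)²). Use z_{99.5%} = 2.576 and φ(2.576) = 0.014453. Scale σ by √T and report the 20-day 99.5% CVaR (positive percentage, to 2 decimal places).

σ_{20d} = 2.39% × √20 = 10.688%.
ES multiplier = φ(z)/(1−α) = 0.014453/0.005 = 2.891.
ES = 10.688% × 2.891 = 30.899%.

30.90%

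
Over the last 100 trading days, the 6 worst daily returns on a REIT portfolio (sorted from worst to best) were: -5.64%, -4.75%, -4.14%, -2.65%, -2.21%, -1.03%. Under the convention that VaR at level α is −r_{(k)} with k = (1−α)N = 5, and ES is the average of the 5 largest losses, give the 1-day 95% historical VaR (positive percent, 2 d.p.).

k = 5; the 5th lowest return is -2.21%, so VaR = 2.21%.

2.21%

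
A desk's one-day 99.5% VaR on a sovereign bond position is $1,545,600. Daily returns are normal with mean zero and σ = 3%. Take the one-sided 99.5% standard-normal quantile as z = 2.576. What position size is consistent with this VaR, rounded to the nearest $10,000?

$20,000,000

VaR as a fraction of value: z·σ = 2.576 × 3% = 7.728%.
Position = $1,545,600 / 0.07728 = $20,000,000.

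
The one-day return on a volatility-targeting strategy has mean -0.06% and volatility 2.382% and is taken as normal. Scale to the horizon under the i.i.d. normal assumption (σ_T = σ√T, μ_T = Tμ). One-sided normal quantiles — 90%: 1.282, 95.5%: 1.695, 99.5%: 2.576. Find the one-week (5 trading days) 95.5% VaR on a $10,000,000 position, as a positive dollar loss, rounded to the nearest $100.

$932,800

σ_{5d} = 2.382% × √5 = 5.326%; μ_{5d} = 5 × -0.06% = -0.300%.
VaR = −(-0.300%) + 1.695 × 5.326% = 9.328%.
On $10,000,000: 0.09328 × $10,000,000 = $932,800.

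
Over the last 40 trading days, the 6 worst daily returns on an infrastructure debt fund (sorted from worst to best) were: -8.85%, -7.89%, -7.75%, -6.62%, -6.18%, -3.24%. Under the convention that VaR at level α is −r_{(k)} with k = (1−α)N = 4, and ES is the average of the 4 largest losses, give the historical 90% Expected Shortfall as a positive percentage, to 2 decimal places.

7.78%

The 4 worst returns sum to -31.11%.
ES = −(-31.11%) / 4 = 7.7775% ≈ 7.78%.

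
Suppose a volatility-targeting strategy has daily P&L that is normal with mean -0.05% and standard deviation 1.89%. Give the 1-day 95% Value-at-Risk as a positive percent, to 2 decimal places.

At 95% one-sided, z = 1.645.
VaR = −μ + z·σ = −(-0.05%) + 1.645 × 1.89% = 3.159%.

3.16%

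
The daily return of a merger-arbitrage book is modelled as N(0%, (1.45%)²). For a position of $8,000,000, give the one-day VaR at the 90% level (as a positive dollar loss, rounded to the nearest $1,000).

At 90% one-sided, z = 1.282.
VaR = z·σ = 1.282 × 1.45% = 1.859%.
On $8,000,000: 0.01859 × $8,000,000 = $148,720.

$149,000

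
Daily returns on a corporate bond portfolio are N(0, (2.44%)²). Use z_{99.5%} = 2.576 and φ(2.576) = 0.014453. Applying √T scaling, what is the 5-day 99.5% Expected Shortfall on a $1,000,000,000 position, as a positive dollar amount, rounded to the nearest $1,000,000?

$158,000,000

σ_{5d} = 2.44% × √5 = 5.456%.
ES multiplier = φ(z)/(1−α) = 0.014453/0.005 = 2.891.
ES = 5.456% × 2.891 = 15.773%; on $1,000,000,000: $157,730,000.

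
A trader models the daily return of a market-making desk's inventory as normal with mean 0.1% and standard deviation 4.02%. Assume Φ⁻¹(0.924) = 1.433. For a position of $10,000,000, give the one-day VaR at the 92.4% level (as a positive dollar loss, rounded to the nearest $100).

$566,100

VaR = −μ + z·σ = −(0.1%) + 1.433 × 4.02% = 5.661%.
On $10,000,000: 0.05661 × $10,000,000 = $566,100.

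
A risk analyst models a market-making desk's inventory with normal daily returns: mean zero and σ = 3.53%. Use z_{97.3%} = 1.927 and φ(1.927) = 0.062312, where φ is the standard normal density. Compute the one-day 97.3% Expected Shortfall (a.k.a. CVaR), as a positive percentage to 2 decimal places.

8.15%

Tail multiplier: φ(z)/(1−α) = 0.062312 / 0.027 = 2.308.
ES = 3.53% × 2.308 = 8.147%.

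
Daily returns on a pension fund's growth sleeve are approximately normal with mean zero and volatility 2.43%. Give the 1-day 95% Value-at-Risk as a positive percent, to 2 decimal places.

4.00%

At 95% one-sided, z = 1.645.
VaR = z·σ = 1.645 × 2.43% = 3.997%.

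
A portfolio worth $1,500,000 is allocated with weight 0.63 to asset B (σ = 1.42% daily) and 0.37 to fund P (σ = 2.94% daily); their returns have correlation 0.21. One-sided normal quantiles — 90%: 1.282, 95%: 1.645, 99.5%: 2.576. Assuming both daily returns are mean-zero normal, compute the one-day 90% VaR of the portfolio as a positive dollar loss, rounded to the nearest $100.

$29,700

σ_p² = 0.63²·1.42² + 0.37²·2.94² + 2·0.21·0.63·0.37·1.42·2.94 = 2.3923 (%²).
σ_p = √2.3923 = 1.547%.
VaR = 1.282 × 1.547% = 1.983%; on $1,500,000 that is $29,745.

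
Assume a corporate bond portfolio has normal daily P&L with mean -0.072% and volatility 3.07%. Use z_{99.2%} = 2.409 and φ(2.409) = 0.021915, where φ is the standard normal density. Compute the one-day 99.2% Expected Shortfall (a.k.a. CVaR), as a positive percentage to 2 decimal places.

8.48%

Tail multiplier: φ(z)/(1−α) = 0.021915 / 0.008 = 2.739.
ES = −(-0.072%) + 3.07% × 2.739 = 8.481%.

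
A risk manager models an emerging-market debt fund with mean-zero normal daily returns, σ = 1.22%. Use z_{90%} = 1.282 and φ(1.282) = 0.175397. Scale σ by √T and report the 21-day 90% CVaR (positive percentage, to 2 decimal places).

σ_{21d} = 1.22% × √21 = 5.591%.
ES multiplier = φ(z)/(1−α) = 0.175397/0.1 = 1.754.
ES = 5.591% × 1.754 = 9.807%.

9.81%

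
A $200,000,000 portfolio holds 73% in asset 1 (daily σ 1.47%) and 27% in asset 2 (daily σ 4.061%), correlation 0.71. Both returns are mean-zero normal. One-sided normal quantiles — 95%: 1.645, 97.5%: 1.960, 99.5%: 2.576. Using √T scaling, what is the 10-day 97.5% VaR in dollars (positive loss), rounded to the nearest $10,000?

σ_p = √(0.73²·1.47² + 0.27²·4.061² + 2·0.71·0.73·0.27·1.47·4.061) = 2.006%.
σ_{10d} = 2.006% × √10 = 6.344%.
VaR = 1.960 × 6.344% = 12.434%; on $200,000,000 that is $24,868,000.

$24,870,000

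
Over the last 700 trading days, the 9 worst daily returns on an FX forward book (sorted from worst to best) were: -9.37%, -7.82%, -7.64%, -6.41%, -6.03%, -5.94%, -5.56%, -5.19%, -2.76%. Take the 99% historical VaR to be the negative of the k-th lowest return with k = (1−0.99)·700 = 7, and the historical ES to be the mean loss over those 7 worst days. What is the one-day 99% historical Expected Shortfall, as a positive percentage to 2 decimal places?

The 7 worst returns sum to -48.77%.
ES = −(-48.77%) / 7 = 6.9671…% ≈ 6.97%.

6.97%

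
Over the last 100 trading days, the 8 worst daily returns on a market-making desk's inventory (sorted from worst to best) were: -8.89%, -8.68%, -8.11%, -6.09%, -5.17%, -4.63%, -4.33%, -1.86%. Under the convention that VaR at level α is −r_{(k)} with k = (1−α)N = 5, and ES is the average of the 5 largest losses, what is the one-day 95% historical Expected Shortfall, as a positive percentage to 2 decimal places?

7.39%

The 5 worst returns sum to -36.94%.
ES = −(-36.94%) / 5 = 7.388% ≈ 7.39%.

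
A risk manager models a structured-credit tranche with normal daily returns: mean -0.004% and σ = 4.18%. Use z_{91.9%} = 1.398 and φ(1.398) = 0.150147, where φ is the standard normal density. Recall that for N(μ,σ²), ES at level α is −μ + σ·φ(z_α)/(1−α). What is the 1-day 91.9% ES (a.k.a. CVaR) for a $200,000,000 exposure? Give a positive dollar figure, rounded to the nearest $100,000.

Tail multiplier: φ(z)/(1−α) = 0.150147 / 0.081 = 1.854.
ES = −(-0.004%) + 4.18% × 1.854 = 7.754%.
On $200,000,000: 0.07754 × $200,000,000 = $15,508,000.

$15,500,000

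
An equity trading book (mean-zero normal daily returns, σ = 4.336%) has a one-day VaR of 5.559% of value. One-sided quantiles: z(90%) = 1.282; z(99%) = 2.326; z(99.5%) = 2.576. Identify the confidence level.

Implied z = VaR/σ = 5.559 / 4.336 = 1.282.
This matches z(90%) = 1.282.

90%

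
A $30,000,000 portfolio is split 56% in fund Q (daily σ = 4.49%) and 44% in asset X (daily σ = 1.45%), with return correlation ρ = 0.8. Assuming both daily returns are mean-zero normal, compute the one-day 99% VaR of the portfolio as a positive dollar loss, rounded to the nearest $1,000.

$2,128,000

σ_p² = 0.56²·4.49² + 0.44²·1.45² + 2·0.8·0.56·0.44·4.49·1.45 = 9.2960 (%²).
σ_p = √9.2960 = 3.049%.
At 99%, z = 2.326.
VaR = 2.326 × 3.049% = 7.092%; on $30,000,000 that is $2,127,600.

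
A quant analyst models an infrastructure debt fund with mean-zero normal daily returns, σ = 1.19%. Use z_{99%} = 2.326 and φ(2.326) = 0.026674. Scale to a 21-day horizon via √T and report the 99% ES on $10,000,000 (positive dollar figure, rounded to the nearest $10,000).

$1,450,000

σ_{21d} = 1.19% × √21 = 5.453%.
ES multiplier = φ(z)/(1−α) = 0.026674/0.01 = 2.667.
ES = 5.453% × 2.667 = 14.543%; on $10,000,000: $1,454,300.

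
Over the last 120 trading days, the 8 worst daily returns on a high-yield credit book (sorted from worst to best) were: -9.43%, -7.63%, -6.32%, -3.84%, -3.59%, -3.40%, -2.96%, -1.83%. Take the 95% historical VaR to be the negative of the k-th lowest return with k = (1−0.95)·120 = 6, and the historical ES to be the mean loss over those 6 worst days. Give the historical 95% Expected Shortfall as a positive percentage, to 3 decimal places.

5.702%

The 6 worst returns sum to -34.21%.
ES = −(-34.21%) / 6 = 5.7016…% ≈ 5.702%.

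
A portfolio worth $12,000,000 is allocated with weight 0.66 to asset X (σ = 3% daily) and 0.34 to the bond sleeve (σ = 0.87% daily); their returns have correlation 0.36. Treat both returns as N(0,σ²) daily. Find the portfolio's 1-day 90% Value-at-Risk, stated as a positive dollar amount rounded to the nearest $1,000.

σ_p² = 0.66²·3² + 0.34²·0.87² + 2·0.36·0.66·0.34·3·0.87 = 4.4296 (%²).
σ_p = √4.4296 = 2.105%.
At 90%, z = 1.282.
VaR = 1.282 × 2.105% = 2.699%; on $12,000,000 that is $323,880.

$324,000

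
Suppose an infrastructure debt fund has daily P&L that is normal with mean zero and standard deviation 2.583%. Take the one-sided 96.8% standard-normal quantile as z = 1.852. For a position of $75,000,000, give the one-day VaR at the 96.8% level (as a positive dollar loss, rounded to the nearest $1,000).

$3,588,000

VaR = z·σ = 1.852 × 2.583% = 4.784%.
On $75,000,000: 0.04784 × $75,000,000 = $3,588,000.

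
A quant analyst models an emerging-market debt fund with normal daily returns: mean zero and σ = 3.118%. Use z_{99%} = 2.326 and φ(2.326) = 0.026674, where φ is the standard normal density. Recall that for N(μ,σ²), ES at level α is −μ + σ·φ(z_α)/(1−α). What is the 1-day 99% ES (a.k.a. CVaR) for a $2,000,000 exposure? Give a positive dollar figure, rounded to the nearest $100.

$166,300

Tail multiplier: φ(z)/(1−α) = 0.026674 / 0.01 = 2.667.
ES = 3.118% × 2.667 = 8.316%.
On $2,000,000: 0.08316 × $2,000,000 = $166,320.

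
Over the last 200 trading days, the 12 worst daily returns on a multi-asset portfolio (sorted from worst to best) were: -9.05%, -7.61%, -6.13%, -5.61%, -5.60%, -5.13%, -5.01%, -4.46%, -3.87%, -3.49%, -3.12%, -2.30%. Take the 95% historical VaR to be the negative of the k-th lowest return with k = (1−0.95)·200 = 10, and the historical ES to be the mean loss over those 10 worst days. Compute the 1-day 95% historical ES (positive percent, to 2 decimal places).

5.60%

The 10 worst returns sum to -55.96%.
ES = −(-55.96%) / 10 = 5.596% ≈ 5.60%.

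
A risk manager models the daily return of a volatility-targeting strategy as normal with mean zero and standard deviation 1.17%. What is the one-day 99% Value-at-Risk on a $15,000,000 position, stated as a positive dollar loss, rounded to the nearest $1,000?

$408,000

At 99% one-sided, z = 2.326.
VaR = z·σ = 2.326 × 1.17% = 2.721%.
On $15,000,000: 0.02721 × $15,000,000 = $408,150.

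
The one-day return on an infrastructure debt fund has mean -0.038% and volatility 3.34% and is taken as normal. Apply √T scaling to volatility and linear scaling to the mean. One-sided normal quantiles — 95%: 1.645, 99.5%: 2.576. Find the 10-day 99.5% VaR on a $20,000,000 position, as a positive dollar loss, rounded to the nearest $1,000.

$5,518,000

σ_{10d} = 3.34% × √10 = 10.562%; μ_{10d} = 10 × -0.038% = -0.380%.
VaR = −(-0.380%) + 2.576 × 10.562% = 27.588%.
On $20,000,000: 0.27588 × $20,000,000 = $5,517,600.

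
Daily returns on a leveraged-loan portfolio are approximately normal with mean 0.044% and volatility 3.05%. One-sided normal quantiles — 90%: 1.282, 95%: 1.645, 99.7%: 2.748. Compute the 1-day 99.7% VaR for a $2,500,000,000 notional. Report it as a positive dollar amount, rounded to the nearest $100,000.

VaR = −μ + z·σ = −(0.044%) + 2.748 × 3.05% = 8.337%.
On $2,500,000,000: 0.08337 × $2,500,000,000 = $208,425,000.

$208,400,000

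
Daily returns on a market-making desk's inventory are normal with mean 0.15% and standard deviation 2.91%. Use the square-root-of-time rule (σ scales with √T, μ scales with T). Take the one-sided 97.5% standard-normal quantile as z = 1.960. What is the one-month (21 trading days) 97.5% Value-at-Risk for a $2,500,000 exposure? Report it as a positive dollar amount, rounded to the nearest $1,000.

σ_{21d} = 2.91% × √21 = 13.335%; μ_{21d} = 21 × 0.15% = 3.150%.
VaR = −(3.150%) + 1.960 × 13.335% = 22.987%.
On $2,500,000: 0.22987 × $2,500,000 = $574,675.

$575,000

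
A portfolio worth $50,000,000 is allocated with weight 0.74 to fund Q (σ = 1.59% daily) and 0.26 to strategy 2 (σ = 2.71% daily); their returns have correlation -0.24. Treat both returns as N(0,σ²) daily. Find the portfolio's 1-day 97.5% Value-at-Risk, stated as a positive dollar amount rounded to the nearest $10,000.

σ_p² = 0.74²·1.59² + 0.26²·2.71² + 2·-0.24·0.74·0.26·1.59·2.71 = 1.4829 (%²).
σ_p = √1.4829 = 1.218%.
At 97.5%, z = 1.960.
VaR = 1.960 × 1.218% = 2.387%; on $50,000,000 that is $1,193,500.

$1,190,000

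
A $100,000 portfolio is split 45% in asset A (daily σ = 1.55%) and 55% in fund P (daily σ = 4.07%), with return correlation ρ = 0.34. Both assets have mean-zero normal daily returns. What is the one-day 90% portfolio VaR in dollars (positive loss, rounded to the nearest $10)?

$3,280

σ_p² = 0.45²·1.55² + 0.55²·4.07² + 2·0.34·0.45·0.55·1.55·4.07 = 6.5591 (%²).
σ_p = √6.5591 = 2.561%.
At 90%, z = 1.282.
VaR = 1.282 × 2.561% = 3.283%; on $100,000 that is $3,283.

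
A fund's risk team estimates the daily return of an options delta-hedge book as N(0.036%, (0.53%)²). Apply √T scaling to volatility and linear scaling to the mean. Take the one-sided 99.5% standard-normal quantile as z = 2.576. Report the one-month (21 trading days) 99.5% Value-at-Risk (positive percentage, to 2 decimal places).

σ_{21d} = 0.53% × √21 = 2.429%; μ_{21d} = 21 × 0.036% = 0.756%.
VaR = −(0.756%) + 2.576 × 2.429% = 5.501%.

5.50%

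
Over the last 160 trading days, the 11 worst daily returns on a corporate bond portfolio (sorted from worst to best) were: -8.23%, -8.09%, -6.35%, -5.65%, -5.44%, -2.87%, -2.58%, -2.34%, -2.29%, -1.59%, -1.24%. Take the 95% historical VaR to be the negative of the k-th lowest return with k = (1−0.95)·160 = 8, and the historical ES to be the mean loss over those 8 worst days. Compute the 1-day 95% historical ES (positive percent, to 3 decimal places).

The 8 worst returns sum to -41.55%.
ES = −(-41.55%) / 8 = 5.19375% ≈ 5.194%.

5.194%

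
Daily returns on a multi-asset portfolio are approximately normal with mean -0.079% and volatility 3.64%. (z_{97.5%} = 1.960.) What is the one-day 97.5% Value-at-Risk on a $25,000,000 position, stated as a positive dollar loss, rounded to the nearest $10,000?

$1,800,000

VaR = −μ + z·σ = −(-0.079%) + 1.960 × 3.64% = 7.213%.
On $25,000,000: 0.07213 × $25,000,000 = $1,803,250.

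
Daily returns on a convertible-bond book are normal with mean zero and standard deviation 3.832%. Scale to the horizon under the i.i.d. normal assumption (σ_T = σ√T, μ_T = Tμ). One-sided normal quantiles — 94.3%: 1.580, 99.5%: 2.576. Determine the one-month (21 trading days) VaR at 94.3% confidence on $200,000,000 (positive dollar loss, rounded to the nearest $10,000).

$55,490,000

σ_{21d} = 3.832% × √21 = 17.560%.
VaR = 1.580 × 17.560% = 27.745%.
On $200,000,000: 0.27745 × $200,000,000 = $55,490,000.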